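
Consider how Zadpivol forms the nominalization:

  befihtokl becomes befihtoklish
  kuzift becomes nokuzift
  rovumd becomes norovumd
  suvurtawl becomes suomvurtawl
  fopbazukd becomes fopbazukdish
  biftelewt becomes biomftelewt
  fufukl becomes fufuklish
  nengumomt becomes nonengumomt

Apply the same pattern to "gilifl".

nogilifl

suvurtawl and fufukl both end in -l yet inflect differently (suomvurtawl, fufuklish), so the final letter is not what conditions the rule; the second-to-last letter is.
"gilifl" has second-to-last letter 'f'. The one such stem in the data (kuzift → nokuzift) adds the prefix no-, so the same rule applies.
The other patterns: stems whose second-to-last letter is 'w' insert -om- after the first vowel; stems whose second-to-last letter is 'k' add -ish.
So gilifl → nogilifl.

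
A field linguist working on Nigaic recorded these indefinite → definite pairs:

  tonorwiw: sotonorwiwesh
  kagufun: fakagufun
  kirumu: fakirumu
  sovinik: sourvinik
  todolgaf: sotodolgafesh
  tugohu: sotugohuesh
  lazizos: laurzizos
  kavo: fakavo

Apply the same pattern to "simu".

kirumu and tugohu both end in -u yet inflect differently (fakirumu, sotugohuesh), so the final letter is not what conditions the rule; the first letter is.
"simu" begins with s-. The one such stem in the data (sovinik → sourvinik) inserts -ur- after the first vowel (as does lazizos), so the same rule applies.
So simu → siurmu.

siurmu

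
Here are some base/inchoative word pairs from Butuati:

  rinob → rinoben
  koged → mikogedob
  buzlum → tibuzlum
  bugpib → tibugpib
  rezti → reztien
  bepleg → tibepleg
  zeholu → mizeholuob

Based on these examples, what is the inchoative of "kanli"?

rinob and bugpib both end in -b yet inflect differently (rinoben, tibugpib), so the final letter is not what conditions the rule; the first letter is.
"kanli" begins with k-. The one such stem in the data (koged → mikogedob) adds mi- … -ob around the stem, so the same rule applies.
So kanli → mikanliob.

mikanliob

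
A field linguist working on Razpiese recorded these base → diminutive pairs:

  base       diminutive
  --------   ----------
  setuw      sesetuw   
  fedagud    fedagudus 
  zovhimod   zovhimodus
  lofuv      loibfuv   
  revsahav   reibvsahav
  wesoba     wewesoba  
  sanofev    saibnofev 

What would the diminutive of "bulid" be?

bulidus

"bulid" ends in -d. The stems ending in -d (zovhimod → zovhimodus, fedagud → fedagudus) add -us.
So bulid → bulidus.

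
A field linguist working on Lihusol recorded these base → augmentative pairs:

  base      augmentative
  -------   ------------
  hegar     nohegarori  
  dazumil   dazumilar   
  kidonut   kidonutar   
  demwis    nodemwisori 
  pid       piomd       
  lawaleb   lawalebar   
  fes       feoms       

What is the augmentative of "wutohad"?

fes and demwis both end in -s yet inflect differently (feoms, nodemwisori), so the final letter is not what conditions the rule; the number of vowels is.
"wutohad" has 3 vowels. The stems with 3 vowels (dazumil → dazumilar, kidonut → kidonutar, lawaleb → lawalebar) add -ar.
The other patterns: stems with 1 vowel insert -om- after the first vowel; stems with 2 vowels add no- … -ori around the stem.
So wutohad → wutohadar.

wutohadar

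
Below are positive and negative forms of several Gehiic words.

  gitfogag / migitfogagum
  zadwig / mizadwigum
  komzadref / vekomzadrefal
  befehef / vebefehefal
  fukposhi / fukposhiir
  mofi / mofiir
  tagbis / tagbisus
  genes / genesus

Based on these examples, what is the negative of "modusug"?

mimodusugum

zadwig and fukposhi both have last vowel 'i' yet inflect differently (mizadwigum, fukposhiir), so the last vowel is not what conditions the rule; the final letter is.
"modusug" ends in -g. The stems ending in -g (gitfogag → migitfogagum, zadwig → mizadwigum) add mi- … -um around the stem.
The other patterns: stems ending in -f add ve- … -al around the stem; stems ending in -i add -ir; stems ending in -s add -us.
So modusug → mimodusugum.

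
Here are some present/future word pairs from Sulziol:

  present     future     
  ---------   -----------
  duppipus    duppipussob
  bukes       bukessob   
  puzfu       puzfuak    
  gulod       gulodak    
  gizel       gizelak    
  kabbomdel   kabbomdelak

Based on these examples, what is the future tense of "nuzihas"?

nuzihassob

duppipus and puzfu both have last vowel 'u' yet inflect differently (duppipussob, puzfuak), so the last vowel is not what conditions the rule; the final letter is.
"nuzihas" ends in -s. The stems ending in -s (duppipus → duppipussob, bukes → bukessob) double the final consonant and add -ob.
The other pattern: stems ending in -d, -l or -u add -ak.
So nuzihas → nuzihassob.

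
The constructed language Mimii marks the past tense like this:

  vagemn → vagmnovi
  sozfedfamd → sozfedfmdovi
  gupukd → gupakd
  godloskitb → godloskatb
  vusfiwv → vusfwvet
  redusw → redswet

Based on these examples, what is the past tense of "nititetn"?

nititatn

sozfedfamd and gupukd both end in -d yet inflect differently (sozfedfmdovi, gupakd), so the final letter is not what conditions the rule; the second-to-last letter is.
"nititetn" has second-to-last letter 't'. The one such stem in the data (godloskitb → godloskatb) changes the last vowel to 'a' (as does gupukd), so the same rule applies.
So nititetn → nititatn.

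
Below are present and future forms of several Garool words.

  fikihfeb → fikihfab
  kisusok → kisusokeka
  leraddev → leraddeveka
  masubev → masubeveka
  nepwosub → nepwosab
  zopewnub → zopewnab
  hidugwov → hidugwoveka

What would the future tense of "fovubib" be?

fikihfeb and leraddev both have last vowel 'e' yet inflect differently (fikihfab, leraddeveka), so the last vowel is not what conditions the rule; the final letter is.
"fovubib" ends in -b. The stems ending in -b (nepwosub → nepwosab, zopewnub → zopewnab, fikihfeb → fikihfab) change the last vowel to 'a'.
The other pattern: stems ending in -k or -v add -eka.
So fovubib → fovubab.

fovubab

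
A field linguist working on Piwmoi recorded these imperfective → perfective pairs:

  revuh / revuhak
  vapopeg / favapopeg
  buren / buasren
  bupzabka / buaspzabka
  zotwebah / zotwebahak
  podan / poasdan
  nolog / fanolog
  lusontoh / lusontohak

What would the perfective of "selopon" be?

nolog and lusontoh both have last vowel 'o' yet inflect differently (fanolog, lusontohak), so the last vowel is not what conditions the rule; the final letter is.
"selopon" ends in -n. The stems ending in -n (podan → poasdan, buren → buasren) insert -as- after the first vowel.
The other patterns: stems ending in -g add the prefix fa-; stems ending in -h add -ak.
So selopon → seaslopon.

seaslopon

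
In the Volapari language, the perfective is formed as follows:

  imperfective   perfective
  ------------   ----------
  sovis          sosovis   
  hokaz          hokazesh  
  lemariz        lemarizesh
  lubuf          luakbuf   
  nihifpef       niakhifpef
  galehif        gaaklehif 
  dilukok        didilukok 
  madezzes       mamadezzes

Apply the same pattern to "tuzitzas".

tutuzitzas

lemariz and galehif both have last vowel 'i' yet inflect differently (lemarizesh, gaaklehif), so the last vowel is not what conditions the rule; the final letter is.
"tuzitzas" ends in -s. The stems ending in -s (sovis → sosovis, madezzes → mamadezzes) repeat the first consonant+vowel as a prefix.
The other patterns: stems ending in -z add -esh; stems ending in -f insert -ak- after the first vowel.
So tuzitzas → tutuzitzas.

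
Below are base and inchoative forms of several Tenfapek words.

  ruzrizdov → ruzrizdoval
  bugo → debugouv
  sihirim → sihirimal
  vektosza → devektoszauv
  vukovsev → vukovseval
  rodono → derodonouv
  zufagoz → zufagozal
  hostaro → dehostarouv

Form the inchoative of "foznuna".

hostaro and ruzrizdov both have last vowel 'o' yet inflect differently (dehostarouv, ruzrizdoval), so the last vowel is not what conditions the rule; whether the stem ends in a vowel or a consonant is.
"foznuna" ends in a vowel. The stems ending in a vowel (vektosza → devektoszauv, hostaro → dehostarouv, bugo → debugouv) add de- … -uv around the stem.
So foznuna → defoznunauv.

defoznunauv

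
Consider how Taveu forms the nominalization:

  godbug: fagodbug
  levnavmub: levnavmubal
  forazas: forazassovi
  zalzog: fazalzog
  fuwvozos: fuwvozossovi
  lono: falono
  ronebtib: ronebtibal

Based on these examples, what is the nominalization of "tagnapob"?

"tagnapob" ends in -b. The stems ending in -b (levnavmub → levnavmubal, ronebtib → ronebtibal) add -al.
So tagnapob → tagnapobal.

tagnapobal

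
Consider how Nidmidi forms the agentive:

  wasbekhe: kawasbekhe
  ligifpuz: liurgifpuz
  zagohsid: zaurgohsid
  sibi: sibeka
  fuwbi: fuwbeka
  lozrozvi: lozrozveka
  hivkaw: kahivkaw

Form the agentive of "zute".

kazute

sibi and zagohsid both have last vowel 'i' yet inflect differently (sibeka, zaurgohsid), so the last vowel is not what conditions the rule; the final letter is.
"zute" ends in -e. The one such stem in the data (wasbekhe → kawasbekhe) adds the prefix ka-, so the same rule applies.
The other patterns: stems ending in -i drop the final letter and add -eka; stems ending in -d or -z insert -ur- after the first vowel.
So zute → kazute.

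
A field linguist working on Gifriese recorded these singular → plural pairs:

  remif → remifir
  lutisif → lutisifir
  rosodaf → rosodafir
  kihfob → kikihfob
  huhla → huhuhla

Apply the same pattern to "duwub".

duduwub

"duwub" ends in -b. The one such stem in the data (kihfob → kikihfob) repeats the first consonant+vowel as a prefix (as does huhla), so the same rule applies.
The other pattern: stems ending in -f add -ir.
So duwub → duduwub.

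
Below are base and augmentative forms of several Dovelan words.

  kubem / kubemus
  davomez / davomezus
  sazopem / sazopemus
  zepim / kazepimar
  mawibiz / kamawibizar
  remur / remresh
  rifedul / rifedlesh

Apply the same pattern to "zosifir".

kazosifirar

"zosifir" has last vowel 'i'. The stems whose last vowel is 'i' (zepim → kazepimar, mawibiz → kamawibizar) add ka- … -ar around the stem.
So zosifir → kazosifirar.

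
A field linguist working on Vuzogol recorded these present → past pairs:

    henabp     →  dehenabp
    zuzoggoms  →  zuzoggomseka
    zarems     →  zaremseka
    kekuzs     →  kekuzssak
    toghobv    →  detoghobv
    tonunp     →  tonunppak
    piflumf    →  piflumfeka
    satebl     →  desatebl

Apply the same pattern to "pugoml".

pugomleka

henabp and tonunp both end in -p yet inflect differently (dehenabp, tonunppak), so the final letter is not what conditions the rule; the second-to-last letter is.
"pugoml" has second-to-last letter 'm'. The stems whose second-to-last letter is 'm' (piflumf → piflumfeka, zuzoggoms → zuzoggomseka, zarems → zaremseka) add -eka.
The other patterns: stems whose second-to-last letter is 'b' add the prefix de-; stems whose second-to-last letter is 'n' or 'z' double the final consonant and add -ak.
So pugoml → pugomleka.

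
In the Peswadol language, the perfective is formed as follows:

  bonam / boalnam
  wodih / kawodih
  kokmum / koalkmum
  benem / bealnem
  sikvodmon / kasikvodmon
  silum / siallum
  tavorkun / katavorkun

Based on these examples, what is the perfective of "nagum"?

silum and tavorkun both have last vowel 'u' yet inflect differently (siallum, katavorkun), so the last vowel is not what conditions the rule; the final letter is.
"nagum" ends in -m. The stems ending in -m (silum → siallum, benem → bealnem, bonam → boalnam) insert -al- after the first vowel.
The other pattern: stems ending in -h or -n add the prefix ka-.
So nagum → naalgum.

naalgum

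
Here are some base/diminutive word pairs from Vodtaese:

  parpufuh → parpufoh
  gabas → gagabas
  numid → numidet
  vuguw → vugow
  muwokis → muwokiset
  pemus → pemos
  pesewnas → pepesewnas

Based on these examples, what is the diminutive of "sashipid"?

sashipidet

"sashipid" has last vowel 'i'. The stems whose last vowel is 'i' (numid → numidet, muwokis → muwokiset) add -et.
The other patterns: stems whose last vowel is 'u' change the last vowel to 'o'; stems whose last vowel is 'a' repeat the first consonant+vowel as a prefix.
So sashipid → sashipidet.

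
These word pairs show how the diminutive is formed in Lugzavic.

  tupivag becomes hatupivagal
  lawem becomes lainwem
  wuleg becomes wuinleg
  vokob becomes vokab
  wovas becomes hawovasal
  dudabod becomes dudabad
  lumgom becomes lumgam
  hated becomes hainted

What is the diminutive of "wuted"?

tupivag and wuleg both end in -g yet inflect differently (hatupivagal, wuinleg), so the final letter is not what conditions the rule; the last vowel is.
"wuted" has last vowel 'e'. The stems whose last vowel is 'e' (lawem → lainwem, hated → hainted, wuleg → wuinleg) insert -in- after the first vowel.
So wuted → wuinted.

wuinted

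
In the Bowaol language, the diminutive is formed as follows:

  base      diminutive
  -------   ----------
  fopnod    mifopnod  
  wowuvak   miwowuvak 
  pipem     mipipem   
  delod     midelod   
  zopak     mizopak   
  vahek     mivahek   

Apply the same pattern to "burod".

Every pair shown (fopnod → mifopnod, wowuvak → miwowuvak, pipem → mipipem, …) follows the same rule: add the prefix mi-.
So burod → miburod.

miburod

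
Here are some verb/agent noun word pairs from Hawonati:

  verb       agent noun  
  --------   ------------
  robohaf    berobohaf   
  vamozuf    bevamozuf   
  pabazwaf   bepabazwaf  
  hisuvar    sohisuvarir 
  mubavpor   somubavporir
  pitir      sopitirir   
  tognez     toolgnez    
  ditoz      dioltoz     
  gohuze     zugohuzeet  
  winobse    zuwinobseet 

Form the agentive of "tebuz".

robohaf and hisuvar both have last vowel 'a' yet inflect differently (berobohaf, sohisuvarir), so the last vowel is not what conditions the rule; the final letter is.
"tebuz" ends in -z. The stems ending in -z (tognez → toolgnez, ditoz → dioltoz) insert -ol- after the first vowel.
So tebuz → teolbuz.

teolbuz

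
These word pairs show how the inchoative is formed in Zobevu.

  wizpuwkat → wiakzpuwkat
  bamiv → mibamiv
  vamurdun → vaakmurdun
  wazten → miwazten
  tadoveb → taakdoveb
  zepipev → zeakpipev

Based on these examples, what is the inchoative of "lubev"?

milubev

bamiv and zepipev both end in -v yet inflect differently (mibamiv, zeakpipev), so the final letter is not what conditions the rule; the number of vowels is.
"lubev" has 2 vowels. The stems with 2 vowels (bamiv → mibamiv, wazten → miwazten) add the prefix mi-.
So lubev → milubev.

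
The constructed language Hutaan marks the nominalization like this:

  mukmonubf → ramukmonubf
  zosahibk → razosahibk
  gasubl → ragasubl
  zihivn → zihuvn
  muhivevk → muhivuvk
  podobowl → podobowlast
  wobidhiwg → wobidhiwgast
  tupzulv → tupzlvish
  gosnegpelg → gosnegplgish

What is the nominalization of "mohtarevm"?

mohtaruvm

"mohtarevm" has second-to-last letter 'v'. The stems whose second-to-last letter is 'v' (zihivn → zihuvn, muhivevk → muhivuvk) change the last vowel to 'u'.
So mohtarevm → mohtaruvm.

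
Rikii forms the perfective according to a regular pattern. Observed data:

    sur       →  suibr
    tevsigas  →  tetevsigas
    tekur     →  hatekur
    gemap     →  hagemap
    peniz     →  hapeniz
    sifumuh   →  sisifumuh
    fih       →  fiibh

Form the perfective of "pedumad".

sur and tekur both end in -r yet inflect differently (suibr, hatekur), so the final letter is not what conditions the rule; the number of vowels is.
"pedumad" has 3 vowels. The stems with 3 vowels (tevsigas → tetevsigas, sifumuh → sisifumuh) repeat the first consonant+vowel as a prefix.
So pedumad → pepedumad.

pepedumad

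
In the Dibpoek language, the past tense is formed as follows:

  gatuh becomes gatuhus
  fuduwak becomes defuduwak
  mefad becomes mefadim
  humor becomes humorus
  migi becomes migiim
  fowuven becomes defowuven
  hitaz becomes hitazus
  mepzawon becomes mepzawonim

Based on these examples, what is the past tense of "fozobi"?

defozobi

fowuven and mepzawon both end in -n yet inflect differently (defowuven, mepzawonim), so the final letter is not what conditions the rule; the first letter is.
"fozobi" begins with f-. The stems beginning with f- (fuduwak → defuduwak, fowuven → defowuven) add the prefix de-.
So fozobi → defozobi.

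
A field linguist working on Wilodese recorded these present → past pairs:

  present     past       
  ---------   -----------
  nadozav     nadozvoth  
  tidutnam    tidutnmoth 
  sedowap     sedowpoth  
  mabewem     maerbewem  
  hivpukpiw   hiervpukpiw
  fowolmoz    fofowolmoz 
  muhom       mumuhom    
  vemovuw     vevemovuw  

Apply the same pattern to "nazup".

nanazup

"nazup" has last vowel 'u'. The one such stem in the data (vemovuw → vevemovuw) repeats the first consonant+vowel as a prefix (as do fowolmoz, muhom), so the same rule applies.
So nazup → nanazup.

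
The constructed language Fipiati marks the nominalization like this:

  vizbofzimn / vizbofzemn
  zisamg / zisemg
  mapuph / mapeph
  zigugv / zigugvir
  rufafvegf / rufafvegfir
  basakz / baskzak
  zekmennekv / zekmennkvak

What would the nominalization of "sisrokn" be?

sisrknak

zigugv and zekmennekv both end in -v yet inflect differently (zigugvir, zekmennkvak), so the final letter is not what conditions the rule; the second-to-last letter is.
"sisrokn" has second-to-last letter 'k'. The stems whose second-to-last letter is 'k' (basakz → baskzak, zekmennekv → zekmennkvak) delete the last vowel and add -ak.
The other patterns: stems whose second-to-last letter is 'm' or 'p' change the last vowel to 'e'; stems whose second-to-last letter is 'g' add -ir.
So sisrokn → sisrknak.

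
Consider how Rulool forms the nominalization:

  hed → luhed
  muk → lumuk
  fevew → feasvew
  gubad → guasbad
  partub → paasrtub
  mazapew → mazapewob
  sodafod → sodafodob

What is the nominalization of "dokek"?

doaskek

hed and gubad both end in -d yet inflect differently (luhed, guasbad), so the final letter is not what conditions the rule; the number of vowels is.
"dokek" has 2 vowels. The stems with 2 vowels (fevew → feasvew, gubad → guasbad, partub → paasrtub) insert -as- after the first vowel.
The other patterns: stems with 1 vowel add the prefix lu-; stems with 3 vowels add -ob.
So dokek → doaskek.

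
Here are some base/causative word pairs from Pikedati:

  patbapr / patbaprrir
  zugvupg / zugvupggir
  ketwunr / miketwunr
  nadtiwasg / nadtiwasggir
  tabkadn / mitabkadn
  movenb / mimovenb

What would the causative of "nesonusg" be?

"nesonusg" has second-to-last letter 's'. The one such stem in the data (nadtiwasg → nadtiwasggir) doubles the final consonant and adds -ir (as do zugvupg, patbapr), so the same rule applies.
So nesonusg → nesonusggir.

nesonusggir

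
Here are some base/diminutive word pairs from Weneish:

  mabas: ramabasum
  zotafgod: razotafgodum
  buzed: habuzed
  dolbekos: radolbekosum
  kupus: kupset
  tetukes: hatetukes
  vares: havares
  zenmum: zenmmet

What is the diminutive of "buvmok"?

kupus and tetukes both end in -s yet inflect differently (kupset, hatetukes), so the final letter is not what conditions the rule; the last vowel is.
"buvmok" has last vowel 'o'. The stems whose last vowel is 'o' (dolbekos → radolbekosum, zotafgod → razotafgodum) add ra- … -um around the stem.
So buvmok → rabuvmokum.

rabuvmokum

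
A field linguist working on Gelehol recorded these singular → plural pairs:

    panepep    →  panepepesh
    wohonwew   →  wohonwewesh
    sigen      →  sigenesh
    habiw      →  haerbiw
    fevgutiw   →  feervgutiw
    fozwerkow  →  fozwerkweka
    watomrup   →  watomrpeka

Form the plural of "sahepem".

wohonwew and habiw both end in -w yet inflect differently (wohonwewesh, haerbiw), so the final letter is not what conditions the rule; the last vowel is.
"sahepem" has last vowel 'e'. The stems whose last vowel is 'e' (panepep → panepepesh, wohonwew → wohonwewesh, sigen → sigenesh) add -esh.
The other patterns: stems whose last vowel is 'i' insert -er- after the first vowel; stems whose last vowel is 'o' or 'u' delete the last vowel and add -eka.
So sahepem → sahepemesh.

sahepemesh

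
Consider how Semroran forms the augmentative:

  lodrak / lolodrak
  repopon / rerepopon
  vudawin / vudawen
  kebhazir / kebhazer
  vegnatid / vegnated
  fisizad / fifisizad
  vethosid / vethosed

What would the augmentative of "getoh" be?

vudawin and repopon both end in -n yet inflect differently (vudawen, rerepopon), so the final letter is not what conditions the rule; the last vowel is.
"getoh" has last vowel 'o'. The one such stem in the data (repopon → rerepopon) repeats the first consonant+vowel as a prefix (as do lodrak, fisizad), so the same rule applies.
The other pattern: stems whose last vowel is 'i' change the last vowel to 'e'.
So getoh → gegetoh.

gegetoh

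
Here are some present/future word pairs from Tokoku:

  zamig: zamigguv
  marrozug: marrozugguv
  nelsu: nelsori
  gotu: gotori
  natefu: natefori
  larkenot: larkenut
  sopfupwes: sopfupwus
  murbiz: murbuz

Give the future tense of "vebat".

vebut

marrozug and nelsu both have last vowel 'u' yet inflect differently (marrozugguv, nelsori), so the last vowel is not what conditions the rule; the final letter is.
"vebat" ends in -t. The one such stem in the data (larkenot → larkenut) changes the last vowel to 'u' (as do sopfupwes, murbiz), so the same rule applies.
The other patterns: stems ending in -g double the final consonant and add -uv; stems ending in -u drop the final letter and add -ori.
So vebat → vebut.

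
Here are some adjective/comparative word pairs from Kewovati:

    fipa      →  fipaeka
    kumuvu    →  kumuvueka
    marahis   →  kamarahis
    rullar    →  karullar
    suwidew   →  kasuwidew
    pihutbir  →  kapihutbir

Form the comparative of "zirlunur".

kazirlunur

"zirlunur" ends in a consonant. The stems ending in a consonant (rullar → karullar, suwidew → kasuwidew, marahis → kamarahis) add the prefix ka-.
The other pattern: stems ending in a vowel add -eka.
So zirlunur → kazirlunur.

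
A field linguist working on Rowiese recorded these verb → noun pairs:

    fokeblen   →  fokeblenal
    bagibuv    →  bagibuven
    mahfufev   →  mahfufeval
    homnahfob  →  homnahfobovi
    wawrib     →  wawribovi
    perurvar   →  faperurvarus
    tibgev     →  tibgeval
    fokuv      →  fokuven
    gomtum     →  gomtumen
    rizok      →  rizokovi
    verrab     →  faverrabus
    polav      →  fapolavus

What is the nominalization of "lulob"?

"lulob" has last vowel 'o'. The stems whose last vowel is 'o' (rizok → rizokovi, homnahfob → homnahfobovi) add -ovi.
The other patterns: stems whose last vowel is 'u' add -en; stems whose last vowel is 'a' add fa- … -us around the stem; stems whose last vowel is 'e' add -al.
So lulob → lulobovi.

lulobovi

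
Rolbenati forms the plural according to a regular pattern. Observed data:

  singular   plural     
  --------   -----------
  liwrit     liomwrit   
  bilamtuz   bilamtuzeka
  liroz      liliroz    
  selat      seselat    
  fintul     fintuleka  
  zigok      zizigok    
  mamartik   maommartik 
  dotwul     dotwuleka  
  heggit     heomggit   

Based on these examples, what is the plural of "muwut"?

muwuteka

"muwut" has last vowel 'u'. The stems whose last vowel is 'u' (fintul → fintuleka, dotwul → dotwuleka, bilamtuz → bilamtuzeka) add -eka.
The other patterns: stems whose last vowel is 'i' insert -om- after the first vowel; stems whose last vowel is 'a' or 'o' repeat the first consonant+vowel as a prefix.
So muwut → muwuteka.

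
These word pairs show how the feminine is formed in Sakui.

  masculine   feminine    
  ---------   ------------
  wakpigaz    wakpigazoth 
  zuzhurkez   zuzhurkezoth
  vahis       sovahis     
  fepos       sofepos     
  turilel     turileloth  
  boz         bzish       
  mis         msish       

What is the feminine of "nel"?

nlish

"nel" has 1 vowel. The stems with 1 vowel (mis → msish, boz → bzish) delete the last vowel and add -ish.
The other patterns: stems with 2 vowels add the prefix so-; stems with 3 vowels add -oth.
So nel → nlish.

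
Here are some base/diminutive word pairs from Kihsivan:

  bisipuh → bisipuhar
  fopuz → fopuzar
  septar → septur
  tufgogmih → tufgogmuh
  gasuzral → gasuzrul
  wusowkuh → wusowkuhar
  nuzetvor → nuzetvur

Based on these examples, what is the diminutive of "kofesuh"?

kofesuhar

"kofesuh" has last vowel 'u'. The stems whose last vowel is 'u' (wusowkuh → wusowkuhar, bisipuh → bisipuhar, fopuz → fopuzar) add -ar.
So kofesuh → kofesuhar.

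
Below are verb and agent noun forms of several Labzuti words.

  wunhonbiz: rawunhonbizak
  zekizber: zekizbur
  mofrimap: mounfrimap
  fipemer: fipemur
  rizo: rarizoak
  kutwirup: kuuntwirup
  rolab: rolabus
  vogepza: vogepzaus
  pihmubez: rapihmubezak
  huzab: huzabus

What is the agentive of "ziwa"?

ziwaus

mofrimap and vogepza both have last vowel 'a' yet inflect differently (mounfrimap, vogepzaus), so the last vowel is not what conditions the rule; the final letter is.
"ziwa" ends in -a. The one such stem in the data (vogepza → vogepzaus) adds -us, so the same rule applies.
The other patterns: stems ending in -p insert -un- after the first vowel; stems ending in -r change the last vowel to 'u'; stems ending in -o or -z add ra- … -ak around the stem.
So ziwa → ziwaus.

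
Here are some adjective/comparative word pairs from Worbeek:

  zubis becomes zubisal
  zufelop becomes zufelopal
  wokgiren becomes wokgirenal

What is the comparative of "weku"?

wekual

Every pair shown (zubis → zubisal, zufelop → zufelopal, wokgiren → wokgirenal) follows the same rule: add -al.
So weku → wekual.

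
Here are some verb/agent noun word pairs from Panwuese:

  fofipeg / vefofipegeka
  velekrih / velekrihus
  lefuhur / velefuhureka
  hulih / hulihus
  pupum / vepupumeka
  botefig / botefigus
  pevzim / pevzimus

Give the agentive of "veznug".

"veznug" has last vowel 'u'. The stems whose last vowel is 'u' (pupum → vepupumeka, lefuhur → velefuhureka) add ve- … -eka around the stem.
So veznug → veveznugeka.

veveznugeka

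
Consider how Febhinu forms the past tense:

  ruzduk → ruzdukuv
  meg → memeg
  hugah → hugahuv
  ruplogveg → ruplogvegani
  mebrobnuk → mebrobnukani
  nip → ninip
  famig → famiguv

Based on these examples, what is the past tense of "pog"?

popog

meg and famig both end in -g yet inflect differently (memeg, famiguv), so the final letter is not what conditions the rule; the number of vowels is.
"pog" has 1 vowel. The stems with 1 vowel (meg → memeg, nip → ninip) repeat the first consonant+vowel as a prefix.
So pog → popog.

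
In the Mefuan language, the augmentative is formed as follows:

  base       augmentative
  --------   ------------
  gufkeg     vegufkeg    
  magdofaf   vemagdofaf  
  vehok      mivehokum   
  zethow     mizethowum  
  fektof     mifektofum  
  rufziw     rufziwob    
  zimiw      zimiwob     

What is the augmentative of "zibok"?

mizibokum

magdofaf and fektof both end in -f yet inflect differently (vemagdofaf, mifektofum), so the final letter is not what conditions the rule; the last vowel is.
"zibok" has last vowel 'o'. The stems whose last vowel is 'o' (vehok → mivehokum, zethow → mizethowum, fektof → mifektofum) add mi- … -um around the stem.
So zibok → mizibokum.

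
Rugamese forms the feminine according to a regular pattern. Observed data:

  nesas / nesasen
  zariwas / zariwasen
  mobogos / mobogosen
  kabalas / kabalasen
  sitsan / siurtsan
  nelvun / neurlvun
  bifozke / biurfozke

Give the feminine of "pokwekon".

nesas and sitsan both have last vowel 'a' yet inflect differently (nesasen, siurtsan), so the last vowel is not what conditions the rule; the final letter is.
"pokwekon" ends in -n. The stems ending in -n (sitsan → siurtsan, nelvun → neurlvun) insert -ur- after the first vowel.
So pokwekon → pourkwekon.

pourkwekon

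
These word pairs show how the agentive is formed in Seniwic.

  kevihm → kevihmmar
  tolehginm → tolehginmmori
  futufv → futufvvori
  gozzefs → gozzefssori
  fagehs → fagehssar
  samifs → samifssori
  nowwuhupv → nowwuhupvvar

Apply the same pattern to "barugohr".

barugohrrar

"barugohr" has second-to-last letter 'h'. The stems whose second-to-last letter is 'h' (kevihm → kevihmmar, fagehs → fagehssar) double the final consonant and add -ar.
The other pattern: stems whose second-to-last letter is 'f' or 'n' double the final consonant and add -ori.
So barugohr → barugohrrar.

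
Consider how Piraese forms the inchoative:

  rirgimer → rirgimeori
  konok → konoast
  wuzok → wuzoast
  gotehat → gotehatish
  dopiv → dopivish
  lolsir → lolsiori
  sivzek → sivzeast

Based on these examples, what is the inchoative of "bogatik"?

bogatiast

"bogatik" ends in -k. The stems ending in -k (wuzok → wuzoast, sivzek → sivzeast, konok → konoast) drop the final letter and add -ast.
The other patterns: stems ending in -r drop the final letter and add -ori; stems ending in -t or -v add -ish.
So bogatik → bogatiast.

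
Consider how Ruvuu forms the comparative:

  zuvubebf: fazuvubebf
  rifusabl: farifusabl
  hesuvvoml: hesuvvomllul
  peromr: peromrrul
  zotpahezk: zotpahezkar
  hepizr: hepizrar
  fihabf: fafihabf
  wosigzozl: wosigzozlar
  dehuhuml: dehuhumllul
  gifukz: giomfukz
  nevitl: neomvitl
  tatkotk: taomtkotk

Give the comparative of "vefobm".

"vefobm" has second-to-last letter 'b'. The stems whose second-to-last letter is 'b' (rifusabl → farifusabl, zuvubebf → fazuvubebf, fihabf → fafihabf) add the prefix fa-.
So vefobm → favefobm.

favefobm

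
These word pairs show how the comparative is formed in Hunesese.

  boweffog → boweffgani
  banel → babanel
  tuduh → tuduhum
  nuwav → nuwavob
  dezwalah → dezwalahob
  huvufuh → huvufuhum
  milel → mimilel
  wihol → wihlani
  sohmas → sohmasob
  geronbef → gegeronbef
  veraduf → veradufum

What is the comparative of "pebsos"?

pebssani

"pebsos" has last vowel 'o'. The stems whose last vowel is 'o' (wihol → wihlani, boweffog → boweffgani) delete the last vowel and add -ani.
So pebsos → pebssani.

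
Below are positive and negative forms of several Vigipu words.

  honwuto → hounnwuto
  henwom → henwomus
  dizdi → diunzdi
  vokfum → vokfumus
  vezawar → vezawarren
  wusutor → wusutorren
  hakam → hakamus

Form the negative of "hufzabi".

huunfzabi

hakam and vezawar both have last vowel 'a' yet inflect differently (hakamus, vezawarren), so the last vowel is not what conditions the rule; the final letter is.
"hufzabi" ends in -i. The one such stem in the data (dizdi → diunzdi) inserts -un- after the first vowel (as does honwuto), so the same rule applies.
The other patterns: stems ending in -m add -us; stems ending in -r double the final consonant and add -en.
So hufzabi → huunfzabi.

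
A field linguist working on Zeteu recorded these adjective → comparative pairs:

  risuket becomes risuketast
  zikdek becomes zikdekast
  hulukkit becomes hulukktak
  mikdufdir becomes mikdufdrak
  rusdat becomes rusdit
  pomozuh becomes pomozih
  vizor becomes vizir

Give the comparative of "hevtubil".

hevtublak

risuket and hulukkit both end in -t yet inflect differently (risuketast, hulukktak), so the final letter is not what conditions the rule; the last vowel is.
"hevtubil" has last vowel 'i'. The stems whose last vowel is 'i' (hulukkit → hulukktak, mikdufdir → mikdufdrak) delete the last vowel and add -ak.
The other patterns: stems whose last vowel is 'e' add -ast; stems whose last vowel is 'a', 'o' or 'u' change the last vowel to 'i'.
So hevtubil → hevtublak.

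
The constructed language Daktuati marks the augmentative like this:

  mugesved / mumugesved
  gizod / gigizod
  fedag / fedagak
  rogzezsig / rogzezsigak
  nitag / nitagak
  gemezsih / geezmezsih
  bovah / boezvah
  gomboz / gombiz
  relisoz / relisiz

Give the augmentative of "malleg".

mallegak

rogzezsig and gemezsih both have last vowel 'i' yet inflect differently (rogzezsigak, geezmezsih), so the last vowel is not what conditions the rule; the final letter is.
"malleg" ends in -g. The stems ending in -g (fedag → fedagak, rogzezsig → rogzezsigak, nitag → nitagak) add -ak.
The other patterns: stems ending in -d repeat the first consonant+vowel as a prefix; stems ending in -h insert -ez- after the first vowel; stems ending in -z change the last vowel to 'i'.
So malleg → mallegak.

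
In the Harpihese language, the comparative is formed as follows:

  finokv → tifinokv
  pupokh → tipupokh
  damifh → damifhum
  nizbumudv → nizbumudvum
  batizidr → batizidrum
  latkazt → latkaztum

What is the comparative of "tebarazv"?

"tebarazv" has second-to-last letter 'z'. The one such stem in the data (latkazt → latkaztum) adds -um, so the same rule applies.
So tebarazv → tebarazvum.

tebarazvum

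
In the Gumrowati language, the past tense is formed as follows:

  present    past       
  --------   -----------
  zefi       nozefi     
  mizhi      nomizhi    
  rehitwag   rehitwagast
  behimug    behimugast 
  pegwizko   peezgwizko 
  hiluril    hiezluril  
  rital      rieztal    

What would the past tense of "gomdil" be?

"gomdil" ends in -l. The stems ending in -l (hiluril → hiezluril, rital → rieztal) insert -ez- after the first vowel.
So gomdil → goezmdil.

goezmdil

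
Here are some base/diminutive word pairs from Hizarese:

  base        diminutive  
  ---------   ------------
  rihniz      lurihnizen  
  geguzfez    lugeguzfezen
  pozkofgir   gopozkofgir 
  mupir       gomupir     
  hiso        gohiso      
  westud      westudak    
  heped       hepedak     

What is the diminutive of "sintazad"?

rihniz and pozkofgir both have last vowel 'i' yet inflect differently (lurihnizen, gopozkofgir), so the last vowel is not what conditions the rule; the final letter is.
"sintazad" ends in -d. The stems ending in -d (westud → westudak, heped → hepedak) add -ak.
So sintazad → sintazadak.

sintazadak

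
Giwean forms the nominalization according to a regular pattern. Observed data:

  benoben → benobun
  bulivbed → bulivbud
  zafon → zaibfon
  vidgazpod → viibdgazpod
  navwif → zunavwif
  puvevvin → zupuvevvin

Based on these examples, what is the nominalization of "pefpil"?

puvevvin and benoben both end in -n yet inflect differently (zupuvevvin, benobun), so the final letter is not what conditions the rule; the last vowel is.
"pefpil" has last vowel 'i'. The stems whose last vowel is 'i' (navwif → zunavwif, puvevvin → zupuvevvin) add the prefix zu-.
The other patterns: stems whose last vowel is 'e' change the last vowel to 'u'; stems whose last vowel is 'o' insert -ib- after the first vowel.
So pefpil → zupefpil.

zupefpil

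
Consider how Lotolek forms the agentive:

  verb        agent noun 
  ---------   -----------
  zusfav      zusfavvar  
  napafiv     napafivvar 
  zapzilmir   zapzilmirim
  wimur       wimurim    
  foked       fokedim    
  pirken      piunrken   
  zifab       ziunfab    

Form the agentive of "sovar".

napafiv and zapzilmir both have last vowel 'i' yet inflect differently (napafivvar, zapzilmirim), so the last vowel is not what conditions the rule; the final letter is.
"sovar" ends in -r. The stems ending in -r (zapzilmir → zapzilmirim, wimur → wimurim) add -im.
So sovar → sovarim.

sovarim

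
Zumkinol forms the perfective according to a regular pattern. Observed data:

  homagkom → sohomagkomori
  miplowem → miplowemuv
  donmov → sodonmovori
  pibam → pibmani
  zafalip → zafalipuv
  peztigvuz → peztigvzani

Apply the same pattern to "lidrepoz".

solidrepozori

miplowem and homagkom both end in -m yet inflect differently (miplowemuv, sohomagkomori), so the final letter is not what conditions the rule; the last vowel is.
"lidrepoz" has last vowel 'o'. The stems whose last vowel is 'o' (homagkom → sohomagkomori, donmov → sodonmovori) add so- … -ori around the stem.
The other patterns: stems whose last vowel is 'e' or 'i' add -uv; stems whose last vowel is 'a' or 'u' delete the last vowel and add -ani.
So lidrepoz → solidrepozori.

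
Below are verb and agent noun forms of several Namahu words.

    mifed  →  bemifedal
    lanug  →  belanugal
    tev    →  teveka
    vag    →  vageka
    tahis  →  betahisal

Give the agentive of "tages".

"tages" has 2 vowels. The stems with 2 vowels (lanug → belanugal, mifed → bemifedal, tahis → betahisal) add be- … -al around the stem.
The other pattern: stems with 1 vowel add -eka.
So tages → betagesal.

betagesal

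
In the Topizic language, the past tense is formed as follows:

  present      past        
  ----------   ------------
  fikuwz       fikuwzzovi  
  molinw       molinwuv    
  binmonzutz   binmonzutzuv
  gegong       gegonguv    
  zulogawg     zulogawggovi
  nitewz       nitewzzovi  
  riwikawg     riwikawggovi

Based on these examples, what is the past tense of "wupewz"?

wupewzzovi

nitewz and binmonzutz both end in -z yet inflect differently (nitewzzovi, binmonzutzuv), so the final letter is not what conditions the rule; the second-to-last letter is.
"wupewz" has second-to-last letter 'w'. The stems whose second-to-last letter is 'w' (zulogawg → zulogawggovi, riwikawg → riwikawggovi, nitewz → nitewzzovi) double the final consonant and add -ovi.
So wupewz → wupewzzovi.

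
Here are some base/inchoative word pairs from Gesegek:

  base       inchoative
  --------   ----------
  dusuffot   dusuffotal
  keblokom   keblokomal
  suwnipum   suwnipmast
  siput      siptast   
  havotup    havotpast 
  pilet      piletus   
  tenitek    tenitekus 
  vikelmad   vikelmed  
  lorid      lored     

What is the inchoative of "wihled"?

keblokom and suwnipum both end in -m yet inflect differently (keblokomal, suwnipmast), so the final letter is not what conditions the rule; the last vowel is.
"wihled" has last vowel 'e'. The stems whose last vowel is 'e' (pilet → piletus, tenitek → tenitekus) add -us.
So wihled → wihledus.

wihledus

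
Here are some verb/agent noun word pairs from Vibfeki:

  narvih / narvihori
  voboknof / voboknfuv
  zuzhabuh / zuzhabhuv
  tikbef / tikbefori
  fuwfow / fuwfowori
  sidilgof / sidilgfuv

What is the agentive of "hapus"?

tikbef and sidilgof both end in -f yet inflect differently (tikbefori, sidilgfuv), so the final letter is not what conditions the rule; the number of vowels is.
"hapus" has 2 vowels. The stems with 2 vowels (fuwfow → fuwfowori, tikbef → tikbefori, narvih → narvihori) add -ori.
The other pattern: stems with 3 vowels delete the last vowel and add -uv.
So hapus → hapusori.

hapusori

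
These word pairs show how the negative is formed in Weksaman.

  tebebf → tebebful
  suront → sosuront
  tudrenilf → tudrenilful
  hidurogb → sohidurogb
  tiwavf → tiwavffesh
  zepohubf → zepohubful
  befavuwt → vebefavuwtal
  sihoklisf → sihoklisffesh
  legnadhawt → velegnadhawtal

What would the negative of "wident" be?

sowident

zepohubf and sihoklisf both end in -f yet inflect differently (zepohubful, sihoklisffesh), so the final letter is not what conditions the rule; the second-to-last letter is.
"wident" has second-to-last letter 'n'. The one such stem in the data (suront → sosuront) adds the prefix so-, so the same rule applies.
So wident → sowident.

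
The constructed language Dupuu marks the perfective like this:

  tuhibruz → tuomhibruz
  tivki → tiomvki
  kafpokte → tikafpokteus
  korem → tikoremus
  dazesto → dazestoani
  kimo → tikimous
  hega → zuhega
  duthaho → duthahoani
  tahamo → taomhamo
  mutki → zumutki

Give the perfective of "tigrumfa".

kimo and tahamo both end in -o yet inflect differently (tikimous, taomhamo), so the final letter is not what conditions the rule; the first letter is.
"tigrumfa" begins with t-. The stems beginning with t- (tuhibruz → tuomhibruz, tahamo → taomhamo, tivki → tiomvki) insert -om- after the first vowel.
The other patterns: stems beginning with k- add ti- … -us around the stem; stems beginning with d- add -ani; stems beginning with h- or m- add the prefix zu-.
So tigrumfa → tiomgrumfa.

tiomgrumfa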